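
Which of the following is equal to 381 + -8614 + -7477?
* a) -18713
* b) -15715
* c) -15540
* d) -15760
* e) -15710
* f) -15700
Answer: e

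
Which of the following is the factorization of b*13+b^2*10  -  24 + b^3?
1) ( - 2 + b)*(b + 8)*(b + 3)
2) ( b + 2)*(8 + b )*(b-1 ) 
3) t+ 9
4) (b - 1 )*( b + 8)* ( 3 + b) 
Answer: 4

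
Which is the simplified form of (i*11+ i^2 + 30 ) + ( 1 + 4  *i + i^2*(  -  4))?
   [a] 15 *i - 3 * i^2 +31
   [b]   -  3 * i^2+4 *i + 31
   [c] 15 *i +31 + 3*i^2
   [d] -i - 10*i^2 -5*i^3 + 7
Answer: a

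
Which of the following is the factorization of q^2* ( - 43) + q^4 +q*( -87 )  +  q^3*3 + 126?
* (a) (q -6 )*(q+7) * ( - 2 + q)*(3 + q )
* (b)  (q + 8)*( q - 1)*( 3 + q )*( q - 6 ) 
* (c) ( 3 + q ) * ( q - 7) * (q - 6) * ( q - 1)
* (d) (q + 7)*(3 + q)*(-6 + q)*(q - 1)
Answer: d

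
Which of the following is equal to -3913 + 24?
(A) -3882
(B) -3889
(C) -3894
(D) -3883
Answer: B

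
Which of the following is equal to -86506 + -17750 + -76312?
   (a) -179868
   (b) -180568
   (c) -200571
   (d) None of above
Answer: b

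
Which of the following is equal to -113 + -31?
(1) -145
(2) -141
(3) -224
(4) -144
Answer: 4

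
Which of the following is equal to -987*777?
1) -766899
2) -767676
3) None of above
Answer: 1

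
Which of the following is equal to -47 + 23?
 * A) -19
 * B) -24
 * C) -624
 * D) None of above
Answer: B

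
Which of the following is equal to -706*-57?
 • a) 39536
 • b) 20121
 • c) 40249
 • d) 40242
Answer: d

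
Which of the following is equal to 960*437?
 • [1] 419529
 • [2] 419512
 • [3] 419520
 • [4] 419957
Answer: 3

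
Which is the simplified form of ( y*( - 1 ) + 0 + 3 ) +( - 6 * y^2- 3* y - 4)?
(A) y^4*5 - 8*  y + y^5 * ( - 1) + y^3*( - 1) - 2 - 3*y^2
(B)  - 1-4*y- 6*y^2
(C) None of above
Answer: B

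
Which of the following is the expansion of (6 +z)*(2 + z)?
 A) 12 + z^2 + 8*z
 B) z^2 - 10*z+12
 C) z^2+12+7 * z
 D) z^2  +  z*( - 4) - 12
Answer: A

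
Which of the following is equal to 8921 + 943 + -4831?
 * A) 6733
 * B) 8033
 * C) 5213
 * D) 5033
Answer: D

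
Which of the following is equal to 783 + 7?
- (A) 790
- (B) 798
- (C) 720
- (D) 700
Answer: A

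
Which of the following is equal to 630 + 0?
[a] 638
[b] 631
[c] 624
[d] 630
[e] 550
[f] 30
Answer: d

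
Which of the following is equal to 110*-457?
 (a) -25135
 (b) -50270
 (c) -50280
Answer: b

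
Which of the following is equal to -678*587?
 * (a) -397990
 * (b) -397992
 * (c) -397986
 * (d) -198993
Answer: c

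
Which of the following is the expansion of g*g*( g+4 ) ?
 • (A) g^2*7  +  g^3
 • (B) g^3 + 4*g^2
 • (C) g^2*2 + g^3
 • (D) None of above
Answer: B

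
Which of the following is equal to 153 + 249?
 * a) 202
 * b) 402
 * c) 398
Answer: b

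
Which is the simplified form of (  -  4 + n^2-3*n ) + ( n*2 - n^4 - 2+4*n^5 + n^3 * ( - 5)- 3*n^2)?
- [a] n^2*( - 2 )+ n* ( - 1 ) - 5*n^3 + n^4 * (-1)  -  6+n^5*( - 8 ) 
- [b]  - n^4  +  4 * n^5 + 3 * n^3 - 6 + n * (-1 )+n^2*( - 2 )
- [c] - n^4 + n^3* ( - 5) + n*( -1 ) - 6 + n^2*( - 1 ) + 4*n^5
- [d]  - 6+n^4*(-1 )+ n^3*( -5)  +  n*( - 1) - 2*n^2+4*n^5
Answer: d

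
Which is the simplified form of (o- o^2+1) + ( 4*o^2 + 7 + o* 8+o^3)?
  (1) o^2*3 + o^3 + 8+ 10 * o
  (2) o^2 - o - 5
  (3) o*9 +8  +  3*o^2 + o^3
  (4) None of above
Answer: 3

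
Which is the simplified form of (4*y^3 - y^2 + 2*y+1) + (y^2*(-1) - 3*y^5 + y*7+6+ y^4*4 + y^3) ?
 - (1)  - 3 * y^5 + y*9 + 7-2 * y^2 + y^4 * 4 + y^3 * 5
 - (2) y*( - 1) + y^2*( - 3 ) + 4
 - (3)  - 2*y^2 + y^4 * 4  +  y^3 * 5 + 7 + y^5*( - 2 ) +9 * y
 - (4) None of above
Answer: 1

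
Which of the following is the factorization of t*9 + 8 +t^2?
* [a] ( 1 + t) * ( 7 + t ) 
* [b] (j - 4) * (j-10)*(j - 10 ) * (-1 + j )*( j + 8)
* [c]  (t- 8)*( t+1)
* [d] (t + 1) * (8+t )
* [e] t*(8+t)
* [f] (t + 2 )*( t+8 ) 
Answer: d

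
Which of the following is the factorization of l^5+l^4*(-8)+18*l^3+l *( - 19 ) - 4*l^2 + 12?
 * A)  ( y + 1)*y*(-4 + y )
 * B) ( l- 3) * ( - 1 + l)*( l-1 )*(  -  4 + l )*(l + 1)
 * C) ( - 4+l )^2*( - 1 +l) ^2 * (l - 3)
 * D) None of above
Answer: B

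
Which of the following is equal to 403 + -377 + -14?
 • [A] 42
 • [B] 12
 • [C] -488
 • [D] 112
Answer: B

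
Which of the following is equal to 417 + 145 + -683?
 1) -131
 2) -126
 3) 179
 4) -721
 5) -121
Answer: 5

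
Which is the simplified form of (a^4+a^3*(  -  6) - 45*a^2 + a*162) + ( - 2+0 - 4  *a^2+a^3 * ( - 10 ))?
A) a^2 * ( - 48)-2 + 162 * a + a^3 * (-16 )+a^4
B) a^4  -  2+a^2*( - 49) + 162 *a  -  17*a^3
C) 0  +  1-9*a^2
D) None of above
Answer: D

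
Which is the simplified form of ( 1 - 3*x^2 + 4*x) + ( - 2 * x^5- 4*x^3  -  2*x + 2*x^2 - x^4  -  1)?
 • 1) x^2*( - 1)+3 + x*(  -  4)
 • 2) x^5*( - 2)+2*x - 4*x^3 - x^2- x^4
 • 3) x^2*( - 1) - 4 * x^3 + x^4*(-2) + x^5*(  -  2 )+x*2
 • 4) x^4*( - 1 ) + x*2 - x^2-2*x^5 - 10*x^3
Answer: 2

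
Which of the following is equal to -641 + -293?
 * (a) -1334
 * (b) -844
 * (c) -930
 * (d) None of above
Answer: d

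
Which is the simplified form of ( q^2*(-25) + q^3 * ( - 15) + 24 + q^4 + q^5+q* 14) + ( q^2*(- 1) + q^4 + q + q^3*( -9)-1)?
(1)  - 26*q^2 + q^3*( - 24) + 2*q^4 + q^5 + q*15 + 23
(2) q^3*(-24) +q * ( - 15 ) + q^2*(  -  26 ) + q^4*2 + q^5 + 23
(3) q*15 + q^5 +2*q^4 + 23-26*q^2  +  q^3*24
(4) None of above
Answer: 1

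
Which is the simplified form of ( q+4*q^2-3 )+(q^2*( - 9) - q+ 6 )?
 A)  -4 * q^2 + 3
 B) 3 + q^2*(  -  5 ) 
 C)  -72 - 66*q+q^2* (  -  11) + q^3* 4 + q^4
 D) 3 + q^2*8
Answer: B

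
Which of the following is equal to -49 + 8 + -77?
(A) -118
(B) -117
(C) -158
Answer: A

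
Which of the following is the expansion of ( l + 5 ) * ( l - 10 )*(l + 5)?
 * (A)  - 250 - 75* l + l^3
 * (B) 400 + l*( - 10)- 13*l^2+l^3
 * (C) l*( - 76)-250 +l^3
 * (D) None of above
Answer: A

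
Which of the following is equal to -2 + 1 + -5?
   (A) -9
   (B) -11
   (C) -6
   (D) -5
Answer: C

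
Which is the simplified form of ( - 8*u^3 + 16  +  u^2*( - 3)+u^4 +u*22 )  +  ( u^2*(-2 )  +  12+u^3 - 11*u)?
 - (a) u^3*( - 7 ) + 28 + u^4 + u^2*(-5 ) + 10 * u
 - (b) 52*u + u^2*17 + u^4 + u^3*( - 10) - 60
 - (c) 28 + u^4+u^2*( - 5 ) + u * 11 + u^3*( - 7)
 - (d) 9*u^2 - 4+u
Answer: c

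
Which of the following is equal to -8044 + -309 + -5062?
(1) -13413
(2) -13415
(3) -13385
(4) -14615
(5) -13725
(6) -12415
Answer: 2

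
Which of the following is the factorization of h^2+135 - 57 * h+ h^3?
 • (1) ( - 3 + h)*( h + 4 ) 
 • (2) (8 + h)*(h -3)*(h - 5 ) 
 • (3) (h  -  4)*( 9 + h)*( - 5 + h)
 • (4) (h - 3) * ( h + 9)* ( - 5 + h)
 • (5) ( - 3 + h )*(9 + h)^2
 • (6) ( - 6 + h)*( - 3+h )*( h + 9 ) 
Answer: 4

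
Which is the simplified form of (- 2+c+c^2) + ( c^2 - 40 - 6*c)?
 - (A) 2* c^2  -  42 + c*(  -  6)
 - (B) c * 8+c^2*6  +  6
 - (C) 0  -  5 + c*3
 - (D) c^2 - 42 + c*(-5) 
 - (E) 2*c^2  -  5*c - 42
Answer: E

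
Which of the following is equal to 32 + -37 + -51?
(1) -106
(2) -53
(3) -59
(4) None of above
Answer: 4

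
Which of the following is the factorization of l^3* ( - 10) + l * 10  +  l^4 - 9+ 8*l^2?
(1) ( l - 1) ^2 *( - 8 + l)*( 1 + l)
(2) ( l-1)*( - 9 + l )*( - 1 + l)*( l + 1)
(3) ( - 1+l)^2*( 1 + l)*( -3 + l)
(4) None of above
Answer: 2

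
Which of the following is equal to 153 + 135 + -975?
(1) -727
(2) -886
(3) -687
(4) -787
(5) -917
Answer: 3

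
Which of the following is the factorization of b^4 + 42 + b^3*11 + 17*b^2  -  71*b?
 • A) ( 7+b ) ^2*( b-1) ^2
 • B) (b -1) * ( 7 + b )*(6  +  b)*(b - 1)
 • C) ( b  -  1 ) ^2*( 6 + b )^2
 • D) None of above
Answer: B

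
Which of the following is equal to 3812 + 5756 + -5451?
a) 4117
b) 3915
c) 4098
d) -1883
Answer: a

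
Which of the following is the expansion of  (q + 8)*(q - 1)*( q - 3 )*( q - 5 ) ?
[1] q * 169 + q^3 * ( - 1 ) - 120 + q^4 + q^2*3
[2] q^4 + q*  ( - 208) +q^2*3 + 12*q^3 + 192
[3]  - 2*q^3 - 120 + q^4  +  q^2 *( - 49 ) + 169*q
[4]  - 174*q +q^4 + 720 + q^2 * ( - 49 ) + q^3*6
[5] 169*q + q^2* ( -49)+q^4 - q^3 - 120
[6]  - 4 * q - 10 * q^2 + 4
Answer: 5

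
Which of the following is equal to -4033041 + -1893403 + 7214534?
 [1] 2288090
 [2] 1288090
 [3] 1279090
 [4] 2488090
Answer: 2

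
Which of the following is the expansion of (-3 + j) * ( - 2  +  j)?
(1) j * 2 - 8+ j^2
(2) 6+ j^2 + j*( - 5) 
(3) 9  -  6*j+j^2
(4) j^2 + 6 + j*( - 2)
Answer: 2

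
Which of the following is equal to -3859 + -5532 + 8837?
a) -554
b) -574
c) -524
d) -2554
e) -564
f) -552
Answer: a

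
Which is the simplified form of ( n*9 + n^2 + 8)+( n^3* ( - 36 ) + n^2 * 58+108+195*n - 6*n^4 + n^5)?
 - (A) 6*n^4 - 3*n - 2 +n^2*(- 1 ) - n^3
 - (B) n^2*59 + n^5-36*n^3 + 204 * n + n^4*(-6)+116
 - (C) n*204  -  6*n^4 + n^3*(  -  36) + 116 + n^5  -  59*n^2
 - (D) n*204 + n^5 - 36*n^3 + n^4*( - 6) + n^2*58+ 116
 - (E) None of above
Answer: B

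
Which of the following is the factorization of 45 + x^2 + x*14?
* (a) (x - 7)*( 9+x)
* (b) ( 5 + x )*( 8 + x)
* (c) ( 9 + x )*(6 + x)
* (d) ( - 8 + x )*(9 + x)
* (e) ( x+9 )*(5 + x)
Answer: e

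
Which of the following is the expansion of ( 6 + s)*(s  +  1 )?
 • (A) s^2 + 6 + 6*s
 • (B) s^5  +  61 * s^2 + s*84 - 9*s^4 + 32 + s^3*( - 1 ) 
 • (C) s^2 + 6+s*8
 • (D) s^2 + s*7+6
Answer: D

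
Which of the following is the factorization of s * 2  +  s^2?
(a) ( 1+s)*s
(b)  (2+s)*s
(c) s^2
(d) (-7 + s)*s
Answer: b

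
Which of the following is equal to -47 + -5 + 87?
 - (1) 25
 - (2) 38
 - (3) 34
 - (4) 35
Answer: 4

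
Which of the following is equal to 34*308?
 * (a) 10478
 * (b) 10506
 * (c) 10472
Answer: c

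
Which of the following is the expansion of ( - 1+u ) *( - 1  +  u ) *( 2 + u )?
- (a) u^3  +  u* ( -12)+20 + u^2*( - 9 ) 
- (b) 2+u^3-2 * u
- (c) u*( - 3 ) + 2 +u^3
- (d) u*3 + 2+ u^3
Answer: c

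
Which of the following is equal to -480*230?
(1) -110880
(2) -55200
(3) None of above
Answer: 3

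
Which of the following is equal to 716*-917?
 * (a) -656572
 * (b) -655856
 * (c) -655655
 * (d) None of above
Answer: a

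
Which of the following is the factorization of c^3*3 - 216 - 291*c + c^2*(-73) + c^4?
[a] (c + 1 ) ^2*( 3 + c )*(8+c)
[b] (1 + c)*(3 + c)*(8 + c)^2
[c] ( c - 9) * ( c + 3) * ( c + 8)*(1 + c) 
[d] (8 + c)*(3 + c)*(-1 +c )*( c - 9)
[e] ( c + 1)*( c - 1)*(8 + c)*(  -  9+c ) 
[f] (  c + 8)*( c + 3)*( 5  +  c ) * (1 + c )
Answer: c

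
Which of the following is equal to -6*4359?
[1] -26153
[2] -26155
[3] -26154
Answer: 3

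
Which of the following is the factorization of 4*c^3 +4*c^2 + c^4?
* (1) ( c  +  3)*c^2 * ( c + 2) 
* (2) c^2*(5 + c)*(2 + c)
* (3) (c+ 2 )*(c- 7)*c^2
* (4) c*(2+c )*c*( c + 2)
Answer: 4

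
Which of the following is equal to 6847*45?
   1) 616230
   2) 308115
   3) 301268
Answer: 2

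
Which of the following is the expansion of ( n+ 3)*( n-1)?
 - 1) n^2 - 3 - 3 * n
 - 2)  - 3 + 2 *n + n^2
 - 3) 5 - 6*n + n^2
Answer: 2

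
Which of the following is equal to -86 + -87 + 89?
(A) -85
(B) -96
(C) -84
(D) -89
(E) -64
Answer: C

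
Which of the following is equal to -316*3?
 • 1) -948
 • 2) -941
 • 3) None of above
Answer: 1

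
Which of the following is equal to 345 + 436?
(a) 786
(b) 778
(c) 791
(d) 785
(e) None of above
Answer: e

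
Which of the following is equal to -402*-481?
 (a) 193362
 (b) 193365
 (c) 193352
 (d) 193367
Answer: a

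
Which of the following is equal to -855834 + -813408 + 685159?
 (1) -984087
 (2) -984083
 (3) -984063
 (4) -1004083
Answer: 2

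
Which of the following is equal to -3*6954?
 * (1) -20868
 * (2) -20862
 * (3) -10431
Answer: 2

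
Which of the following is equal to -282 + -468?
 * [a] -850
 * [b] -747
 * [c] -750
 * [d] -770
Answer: c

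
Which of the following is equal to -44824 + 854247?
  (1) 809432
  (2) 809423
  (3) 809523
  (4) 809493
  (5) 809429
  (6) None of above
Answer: 2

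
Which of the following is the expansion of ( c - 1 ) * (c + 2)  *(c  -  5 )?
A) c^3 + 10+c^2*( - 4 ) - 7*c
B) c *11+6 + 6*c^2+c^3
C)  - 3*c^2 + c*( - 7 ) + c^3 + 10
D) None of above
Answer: A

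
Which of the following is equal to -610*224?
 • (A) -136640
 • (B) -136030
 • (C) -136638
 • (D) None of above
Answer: A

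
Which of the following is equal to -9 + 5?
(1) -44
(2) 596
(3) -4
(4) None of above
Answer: 3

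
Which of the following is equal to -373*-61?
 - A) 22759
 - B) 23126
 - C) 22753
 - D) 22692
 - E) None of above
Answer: C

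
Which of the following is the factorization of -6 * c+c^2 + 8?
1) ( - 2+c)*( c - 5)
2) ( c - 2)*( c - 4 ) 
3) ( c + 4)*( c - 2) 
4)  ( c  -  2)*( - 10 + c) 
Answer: 2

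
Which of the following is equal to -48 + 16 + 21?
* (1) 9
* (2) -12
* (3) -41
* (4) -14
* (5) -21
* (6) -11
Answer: 6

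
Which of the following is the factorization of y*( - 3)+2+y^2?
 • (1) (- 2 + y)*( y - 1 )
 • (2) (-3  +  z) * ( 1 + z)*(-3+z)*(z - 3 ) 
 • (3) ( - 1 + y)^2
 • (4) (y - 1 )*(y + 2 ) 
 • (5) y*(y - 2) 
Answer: 1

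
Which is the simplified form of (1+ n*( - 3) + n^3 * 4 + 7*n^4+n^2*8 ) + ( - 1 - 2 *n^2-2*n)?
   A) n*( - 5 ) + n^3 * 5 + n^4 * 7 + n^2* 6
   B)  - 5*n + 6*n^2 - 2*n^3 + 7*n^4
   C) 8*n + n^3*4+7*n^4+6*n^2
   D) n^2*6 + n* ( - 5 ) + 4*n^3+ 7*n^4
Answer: D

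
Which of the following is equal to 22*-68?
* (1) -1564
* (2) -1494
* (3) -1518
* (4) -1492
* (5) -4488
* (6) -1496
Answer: 6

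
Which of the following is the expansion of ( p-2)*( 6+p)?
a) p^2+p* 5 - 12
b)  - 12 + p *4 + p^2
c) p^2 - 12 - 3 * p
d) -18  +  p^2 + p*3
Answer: b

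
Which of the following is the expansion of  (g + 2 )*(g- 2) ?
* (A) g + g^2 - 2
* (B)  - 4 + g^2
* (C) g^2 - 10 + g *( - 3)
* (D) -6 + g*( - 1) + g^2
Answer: B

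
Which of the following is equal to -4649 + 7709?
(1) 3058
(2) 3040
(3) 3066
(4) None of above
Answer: 4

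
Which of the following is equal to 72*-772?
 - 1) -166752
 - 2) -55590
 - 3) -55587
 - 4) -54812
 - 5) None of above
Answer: 5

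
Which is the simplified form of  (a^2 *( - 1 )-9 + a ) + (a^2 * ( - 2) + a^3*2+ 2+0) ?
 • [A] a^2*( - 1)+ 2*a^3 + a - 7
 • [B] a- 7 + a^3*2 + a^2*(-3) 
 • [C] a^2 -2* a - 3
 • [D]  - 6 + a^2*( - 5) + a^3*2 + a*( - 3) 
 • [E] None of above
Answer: B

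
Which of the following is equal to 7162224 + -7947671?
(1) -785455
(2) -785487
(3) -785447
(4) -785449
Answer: 3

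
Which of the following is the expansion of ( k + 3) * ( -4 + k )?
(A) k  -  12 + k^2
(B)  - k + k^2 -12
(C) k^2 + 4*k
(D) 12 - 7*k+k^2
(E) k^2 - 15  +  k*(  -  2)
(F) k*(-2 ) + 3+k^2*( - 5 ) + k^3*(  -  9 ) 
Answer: B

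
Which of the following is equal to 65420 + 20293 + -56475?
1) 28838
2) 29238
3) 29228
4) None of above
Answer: 2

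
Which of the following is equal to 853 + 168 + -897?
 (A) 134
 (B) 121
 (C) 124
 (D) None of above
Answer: C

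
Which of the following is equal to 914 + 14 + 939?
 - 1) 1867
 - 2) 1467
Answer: 1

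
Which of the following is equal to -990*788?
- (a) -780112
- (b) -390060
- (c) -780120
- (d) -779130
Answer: c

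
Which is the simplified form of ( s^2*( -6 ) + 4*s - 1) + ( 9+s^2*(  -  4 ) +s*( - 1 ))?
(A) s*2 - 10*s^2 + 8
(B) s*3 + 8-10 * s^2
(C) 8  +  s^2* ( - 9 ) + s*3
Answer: B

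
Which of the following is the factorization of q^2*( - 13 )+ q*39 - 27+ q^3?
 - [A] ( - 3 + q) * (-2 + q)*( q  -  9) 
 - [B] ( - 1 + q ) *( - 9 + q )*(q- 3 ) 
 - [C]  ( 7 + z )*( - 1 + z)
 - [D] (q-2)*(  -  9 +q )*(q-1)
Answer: B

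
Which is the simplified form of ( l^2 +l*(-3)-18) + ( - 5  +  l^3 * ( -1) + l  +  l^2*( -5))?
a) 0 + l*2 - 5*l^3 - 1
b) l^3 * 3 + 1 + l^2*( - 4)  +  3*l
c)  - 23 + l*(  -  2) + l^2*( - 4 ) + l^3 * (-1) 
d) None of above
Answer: c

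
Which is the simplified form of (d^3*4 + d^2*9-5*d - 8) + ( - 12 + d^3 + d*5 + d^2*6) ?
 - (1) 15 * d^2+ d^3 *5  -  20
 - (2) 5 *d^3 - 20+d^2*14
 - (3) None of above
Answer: 1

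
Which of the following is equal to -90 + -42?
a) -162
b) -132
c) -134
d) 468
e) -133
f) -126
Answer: b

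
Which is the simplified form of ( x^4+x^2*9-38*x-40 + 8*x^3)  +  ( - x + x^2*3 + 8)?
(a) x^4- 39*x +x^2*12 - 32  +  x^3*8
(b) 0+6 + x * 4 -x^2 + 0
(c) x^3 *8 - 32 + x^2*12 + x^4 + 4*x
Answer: a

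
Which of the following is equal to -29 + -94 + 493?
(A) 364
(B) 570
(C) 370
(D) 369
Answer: C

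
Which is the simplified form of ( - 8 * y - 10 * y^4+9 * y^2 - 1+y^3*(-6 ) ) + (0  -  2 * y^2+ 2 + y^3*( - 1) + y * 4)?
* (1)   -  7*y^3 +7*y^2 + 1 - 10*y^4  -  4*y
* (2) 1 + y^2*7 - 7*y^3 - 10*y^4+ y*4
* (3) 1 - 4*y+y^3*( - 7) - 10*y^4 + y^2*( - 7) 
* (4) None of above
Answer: 1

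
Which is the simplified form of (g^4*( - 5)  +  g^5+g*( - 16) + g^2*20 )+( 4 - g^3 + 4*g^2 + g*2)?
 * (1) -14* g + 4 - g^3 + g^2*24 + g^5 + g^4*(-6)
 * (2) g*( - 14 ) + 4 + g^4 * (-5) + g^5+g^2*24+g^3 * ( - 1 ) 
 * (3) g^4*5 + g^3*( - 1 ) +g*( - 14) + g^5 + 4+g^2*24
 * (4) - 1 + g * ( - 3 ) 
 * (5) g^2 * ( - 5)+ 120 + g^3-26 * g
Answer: 2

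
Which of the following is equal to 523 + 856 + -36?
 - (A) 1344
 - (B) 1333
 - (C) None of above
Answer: C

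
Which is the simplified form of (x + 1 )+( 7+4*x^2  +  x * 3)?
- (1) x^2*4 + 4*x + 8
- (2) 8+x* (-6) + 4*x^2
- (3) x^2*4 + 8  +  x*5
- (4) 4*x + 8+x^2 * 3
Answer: 1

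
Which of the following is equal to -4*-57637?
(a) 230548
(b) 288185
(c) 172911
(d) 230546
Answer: a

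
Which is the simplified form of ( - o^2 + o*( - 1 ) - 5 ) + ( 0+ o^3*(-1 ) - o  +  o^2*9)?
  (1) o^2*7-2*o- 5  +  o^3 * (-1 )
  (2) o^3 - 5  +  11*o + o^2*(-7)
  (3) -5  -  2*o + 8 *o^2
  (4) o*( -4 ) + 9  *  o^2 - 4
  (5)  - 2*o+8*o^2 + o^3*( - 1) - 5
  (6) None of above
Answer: 5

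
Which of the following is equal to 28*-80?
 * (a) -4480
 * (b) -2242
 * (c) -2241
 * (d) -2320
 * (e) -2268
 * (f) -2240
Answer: f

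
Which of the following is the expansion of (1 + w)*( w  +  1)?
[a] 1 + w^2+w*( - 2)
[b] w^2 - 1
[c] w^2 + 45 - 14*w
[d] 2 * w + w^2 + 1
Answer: d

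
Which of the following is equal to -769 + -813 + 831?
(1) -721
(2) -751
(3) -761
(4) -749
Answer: 2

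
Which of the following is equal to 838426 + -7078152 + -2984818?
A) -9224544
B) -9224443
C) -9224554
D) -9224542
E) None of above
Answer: A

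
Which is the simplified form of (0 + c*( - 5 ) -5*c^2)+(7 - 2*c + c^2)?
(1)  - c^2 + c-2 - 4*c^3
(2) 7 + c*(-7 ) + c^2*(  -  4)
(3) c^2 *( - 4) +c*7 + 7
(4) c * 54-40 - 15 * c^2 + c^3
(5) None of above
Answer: 2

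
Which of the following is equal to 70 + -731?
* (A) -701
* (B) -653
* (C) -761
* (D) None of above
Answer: D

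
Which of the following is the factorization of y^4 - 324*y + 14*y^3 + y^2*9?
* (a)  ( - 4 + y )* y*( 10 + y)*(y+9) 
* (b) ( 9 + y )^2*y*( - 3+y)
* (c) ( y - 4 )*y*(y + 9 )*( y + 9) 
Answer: c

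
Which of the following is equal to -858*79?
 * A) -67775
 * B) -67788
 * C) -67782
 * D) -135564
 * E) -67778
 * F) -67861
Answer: C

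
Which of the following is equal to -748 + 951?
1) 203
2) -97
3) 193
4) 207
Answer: 1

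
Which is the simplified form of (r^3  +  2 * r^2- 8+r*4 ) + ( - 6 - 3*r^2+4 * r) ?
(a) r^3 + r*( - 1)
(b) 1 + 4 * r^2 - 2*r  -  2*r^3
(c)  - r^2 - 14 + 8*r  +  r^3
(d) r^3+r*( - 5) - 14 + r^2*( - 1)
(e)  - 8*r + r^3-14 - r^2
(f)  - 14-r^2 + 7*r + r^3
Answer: c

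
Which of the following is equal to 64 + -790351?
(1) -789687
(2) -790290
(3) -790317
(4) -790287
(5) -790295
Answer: 4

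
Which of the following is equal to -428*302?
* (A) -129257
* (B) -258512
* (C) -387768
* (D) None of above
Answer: D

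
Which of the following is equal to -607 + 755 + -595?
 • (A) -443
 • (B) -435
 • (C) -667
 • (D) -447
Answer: D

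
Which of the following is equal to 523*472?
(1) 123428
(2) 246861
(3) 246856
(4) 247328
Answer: 3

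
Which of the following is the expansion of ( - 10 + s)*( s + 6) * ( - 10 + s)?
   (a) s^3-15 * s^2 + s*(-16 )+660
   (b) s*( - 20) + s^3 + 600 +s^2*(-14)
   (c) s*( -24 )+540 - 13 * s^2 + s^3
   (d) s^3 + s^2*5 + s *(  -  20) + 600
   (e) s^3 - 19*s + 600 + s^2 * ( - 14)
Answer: b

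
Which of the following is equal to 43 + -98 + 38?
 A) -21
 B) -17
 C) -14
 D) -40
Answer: B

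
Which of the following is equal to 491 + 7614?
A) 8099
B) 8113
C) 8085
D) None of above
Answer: D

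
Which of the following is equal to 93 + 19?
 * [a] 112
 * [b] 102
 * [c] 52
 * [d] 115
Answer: a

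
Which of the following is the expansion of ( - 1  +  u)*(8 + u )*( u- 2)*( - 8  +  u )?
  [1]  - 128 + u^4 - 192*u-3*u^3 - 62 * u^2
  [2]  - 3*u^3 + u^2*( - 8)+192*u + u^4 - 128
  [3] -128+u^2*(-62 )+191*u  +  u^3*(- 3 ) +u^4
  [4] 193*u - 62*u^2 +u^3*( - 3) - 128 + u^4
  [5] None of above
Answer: 5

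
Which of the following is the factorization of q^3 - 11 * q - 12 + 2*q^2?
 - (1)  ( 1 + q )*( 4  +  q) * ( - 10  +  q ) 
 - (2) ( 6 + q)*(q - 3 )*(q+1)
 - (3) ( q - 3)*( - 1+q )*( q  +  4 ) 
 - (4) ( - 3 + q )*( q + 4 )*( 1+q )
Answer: 4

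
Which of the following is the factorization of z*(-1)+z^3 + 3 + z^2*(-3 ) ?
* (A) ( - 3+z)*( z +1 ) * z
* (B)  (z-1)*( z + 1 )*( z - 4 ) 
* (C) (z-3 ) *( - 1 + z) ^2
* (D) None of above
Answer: D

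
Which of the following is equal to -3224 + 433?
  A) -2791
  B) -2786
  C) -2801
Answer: A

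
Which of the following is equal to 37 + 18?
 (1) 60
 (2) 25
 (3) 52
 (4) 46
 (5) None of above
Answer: 5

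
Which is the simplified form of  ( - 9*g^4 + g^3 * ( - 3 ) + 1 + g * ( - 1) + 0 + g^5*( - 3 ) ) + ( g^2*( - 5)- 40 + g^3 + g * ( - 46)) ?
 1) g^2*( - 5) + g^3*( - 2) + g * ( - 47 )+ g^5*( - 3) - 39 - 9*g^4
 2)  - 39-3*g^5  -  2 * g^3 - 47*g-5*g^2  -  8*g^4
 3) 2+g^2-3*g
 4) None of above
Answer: 1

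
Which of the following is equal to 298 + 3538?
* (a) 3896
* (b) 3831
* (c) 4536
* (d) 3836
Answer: d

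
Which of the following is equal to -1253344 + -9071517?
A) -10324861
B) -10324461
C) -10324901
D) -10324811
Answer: A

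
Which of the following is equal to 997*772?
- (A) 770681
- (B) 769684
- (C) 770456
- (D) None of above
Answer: B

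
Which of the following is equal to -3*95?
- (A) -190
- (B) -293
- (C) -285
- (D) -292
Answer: C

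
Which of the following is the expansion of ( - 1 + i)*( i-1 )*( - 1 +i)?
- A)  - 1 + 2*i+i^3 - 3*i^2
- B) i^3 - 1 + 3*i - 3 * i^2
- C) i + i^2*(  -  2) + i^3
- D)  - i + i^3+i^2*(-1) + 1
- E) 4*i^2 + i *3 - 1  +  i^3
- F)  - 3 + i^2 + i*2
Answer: B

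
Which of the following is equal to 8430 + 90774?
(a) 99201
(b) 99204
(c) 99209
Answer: b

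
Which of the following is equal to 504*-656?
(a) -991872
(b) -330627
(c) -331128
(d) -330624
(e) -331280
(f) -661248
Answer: d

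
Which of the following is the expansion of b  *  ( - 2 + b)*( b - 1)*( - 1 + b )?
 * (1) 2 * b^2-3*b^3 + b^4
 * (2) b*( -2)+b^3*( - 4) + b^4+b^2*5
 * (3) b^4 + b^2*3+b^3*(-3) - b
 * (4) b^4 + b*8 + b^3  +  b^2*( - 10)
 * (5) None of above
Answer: 2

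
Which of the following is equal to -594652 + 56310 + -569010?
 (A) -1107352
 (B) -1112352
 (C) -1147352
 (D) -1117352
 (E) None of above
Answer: A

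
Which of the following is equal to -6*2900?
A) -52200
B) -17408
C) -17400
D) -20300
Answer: C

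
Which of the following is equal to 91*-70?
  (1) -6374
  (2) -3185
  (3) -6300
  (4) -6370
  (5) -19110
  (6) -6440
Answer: 4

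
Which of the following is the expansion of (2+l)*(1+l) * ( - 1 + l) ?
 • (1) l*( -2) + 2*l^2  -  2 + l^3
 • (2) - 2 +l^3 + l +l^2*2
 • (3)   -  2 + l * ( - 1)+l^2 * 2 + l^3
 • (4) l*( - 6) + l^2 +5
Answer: 3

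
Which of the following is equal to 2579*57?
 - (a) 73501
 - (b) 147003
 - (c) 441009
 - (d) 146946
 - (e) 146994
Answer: b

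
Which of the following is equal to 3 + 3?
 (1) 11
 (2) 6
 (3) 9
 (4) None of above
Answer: 2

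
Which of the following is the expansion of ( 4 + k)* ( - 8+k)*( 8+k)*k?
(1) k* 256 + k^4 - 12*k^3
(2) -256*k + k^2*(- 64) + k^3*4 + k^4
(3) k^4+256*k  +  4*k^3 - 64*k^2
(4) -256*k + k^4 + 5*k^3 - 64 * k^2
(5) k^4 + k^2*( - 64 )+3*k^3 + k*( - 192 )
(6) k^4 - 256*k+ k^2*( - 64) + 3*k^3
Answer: 2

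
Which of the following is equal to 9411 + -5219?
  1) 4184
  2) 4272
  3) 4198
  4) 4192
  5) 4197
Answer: 4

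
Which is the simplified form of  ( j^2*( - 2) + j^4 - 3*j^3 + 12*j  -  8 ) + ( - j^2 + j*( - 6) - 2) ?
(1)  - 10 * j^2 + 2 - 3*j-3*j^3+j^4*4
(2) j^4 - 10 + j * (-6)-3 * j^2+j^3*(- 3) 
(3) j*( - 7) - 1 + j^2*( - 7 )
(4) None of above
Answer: 4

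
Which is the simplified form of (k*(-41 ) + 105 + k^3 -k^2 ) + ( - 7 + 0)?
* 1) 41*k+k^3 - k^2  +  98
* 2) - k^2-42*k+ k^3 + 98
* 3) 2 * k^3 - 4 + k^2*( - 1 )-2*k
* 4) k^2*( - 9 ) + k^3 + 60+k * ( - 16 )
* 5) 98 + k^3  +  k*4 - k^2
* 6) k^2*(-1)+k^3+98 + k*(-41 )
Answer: 6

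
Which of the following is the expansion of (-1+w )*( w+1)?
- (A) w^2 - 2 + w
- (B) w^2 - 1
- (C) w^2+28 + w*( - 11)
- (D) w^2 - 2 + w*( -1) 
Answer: B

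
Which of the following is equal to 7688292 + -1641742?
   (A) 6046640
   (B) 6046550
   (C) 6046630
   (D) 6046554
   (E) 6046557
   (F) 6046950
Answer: B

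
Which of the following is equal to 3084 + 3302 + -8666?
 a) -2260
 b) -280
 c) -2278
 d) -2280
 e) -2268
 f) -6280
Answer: d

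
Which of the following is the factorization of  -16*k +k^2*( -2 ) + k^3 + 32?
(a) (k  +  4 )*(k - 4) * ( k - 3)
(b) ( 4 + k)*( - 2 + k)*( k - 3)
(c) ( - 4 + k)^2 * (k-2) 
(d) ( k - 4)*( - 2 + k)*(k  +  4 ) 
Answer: d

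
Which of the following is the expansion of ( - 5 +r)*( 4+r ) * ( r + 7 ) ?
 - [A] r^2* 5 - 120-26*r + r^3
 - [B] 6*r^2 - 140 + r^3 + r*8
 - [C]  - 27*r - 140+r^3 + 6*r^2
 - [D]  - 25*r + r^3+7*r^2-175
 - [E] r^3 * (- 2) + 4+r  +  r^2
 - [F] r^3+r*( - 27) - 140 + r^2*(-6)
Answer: C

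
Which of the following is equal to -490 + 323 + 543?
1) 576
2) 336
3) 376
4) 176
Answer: 3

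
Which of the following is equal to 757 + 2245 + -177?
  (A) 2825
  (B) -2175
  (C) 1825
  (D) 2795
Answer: A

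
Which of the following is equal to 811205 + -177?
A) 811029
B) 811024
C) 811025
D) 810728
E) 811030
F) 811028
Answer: F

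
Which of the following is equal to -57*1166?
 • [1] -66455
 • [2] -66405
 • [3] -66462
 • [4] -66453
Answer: 3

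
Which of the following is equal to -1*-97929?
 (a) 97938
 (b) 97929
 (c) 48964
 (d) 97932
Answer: b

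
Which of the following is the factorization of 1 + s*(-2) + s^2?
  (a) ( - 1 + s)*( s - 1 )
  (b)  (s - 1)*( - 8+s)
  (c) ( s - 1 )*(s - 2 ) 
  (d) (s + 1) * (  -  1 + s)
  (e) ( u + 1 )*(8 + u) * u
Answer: a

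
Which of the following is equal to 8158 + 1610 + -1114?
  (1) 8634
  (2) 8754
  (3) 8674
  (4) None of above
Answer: 4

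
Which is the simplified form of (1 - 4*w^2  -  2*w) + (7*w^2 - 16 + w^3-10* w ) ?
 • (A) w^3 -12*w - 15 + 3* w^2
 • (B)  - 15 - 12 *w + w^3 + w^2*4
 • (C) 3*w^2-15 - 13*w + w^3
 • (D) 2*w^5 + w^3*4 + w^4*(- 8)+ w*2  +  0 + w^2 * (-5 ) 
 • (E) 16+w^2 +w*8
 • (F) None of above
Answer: A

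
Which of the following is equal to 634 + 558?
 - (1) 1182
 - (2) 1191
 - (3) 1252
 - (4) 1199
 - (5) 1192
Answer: 5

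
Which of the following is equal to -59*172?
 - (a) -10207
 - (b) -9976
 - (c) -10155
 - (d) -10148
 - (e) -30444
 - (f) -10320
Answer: d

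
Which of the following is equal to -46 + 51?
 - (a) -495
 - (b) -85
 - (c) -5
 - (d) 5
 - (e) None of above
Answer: d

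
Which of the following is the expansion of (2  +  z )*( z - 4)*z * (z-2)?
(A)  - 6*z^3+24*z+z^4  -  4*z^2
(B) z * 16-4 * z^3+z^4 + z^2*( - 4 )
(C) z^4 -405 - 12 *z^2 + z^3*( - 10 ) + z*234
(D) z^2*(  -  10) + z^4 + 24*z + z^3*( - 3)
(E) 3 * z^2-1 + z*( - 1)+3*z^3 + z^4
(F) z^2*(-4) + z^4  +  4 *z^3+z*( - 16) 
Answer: B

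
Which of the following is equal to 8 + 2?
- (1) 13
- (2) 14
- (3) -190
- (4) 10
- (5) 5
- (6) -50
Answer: 4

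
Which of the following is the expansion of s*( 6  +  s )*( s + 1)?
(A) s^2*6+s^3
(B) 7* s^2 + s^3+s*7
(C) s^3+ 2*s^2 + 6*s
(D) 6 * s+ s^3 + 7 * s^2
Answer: D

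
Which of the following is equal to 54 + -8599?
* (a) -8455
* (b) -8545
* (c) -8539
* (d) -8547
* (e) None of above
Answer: b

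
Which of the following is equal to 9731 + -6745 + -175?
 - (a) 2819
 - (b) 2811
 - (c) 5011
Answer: b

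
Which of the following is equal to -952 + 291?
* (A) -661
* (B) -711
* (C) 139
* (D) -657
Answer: A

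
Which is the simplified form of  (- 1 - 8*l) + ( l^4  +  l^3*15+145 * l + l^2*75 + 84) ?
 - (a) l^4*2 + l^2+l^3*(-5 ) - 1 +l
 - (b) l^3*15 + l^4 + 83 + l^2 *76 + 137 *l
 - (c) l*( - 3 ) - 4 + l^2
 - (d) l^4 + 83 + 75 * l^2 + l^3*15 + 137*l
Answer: d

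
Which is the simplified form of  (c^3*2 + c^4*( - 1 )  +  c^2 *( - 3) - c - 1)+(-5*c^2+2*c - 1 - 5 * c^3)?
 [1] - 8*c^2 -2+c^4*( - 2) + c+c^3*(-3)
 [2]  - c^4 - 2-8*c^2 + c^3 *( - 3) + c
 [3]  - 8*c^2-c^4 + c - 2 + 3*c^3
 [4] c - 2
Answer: 2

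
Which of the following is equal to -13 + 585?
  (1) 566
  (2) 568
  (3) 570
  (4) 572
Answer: 4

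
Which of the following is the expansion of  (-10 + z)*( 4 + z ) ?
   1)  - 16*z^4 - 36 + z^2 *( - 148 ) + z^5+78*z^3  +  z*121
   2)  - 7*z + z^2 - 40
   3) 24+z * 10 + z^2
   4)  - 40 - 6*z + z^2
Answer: 4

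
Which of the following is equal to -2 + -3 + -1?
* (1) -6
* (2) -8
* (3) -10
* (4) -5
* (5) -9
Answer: 1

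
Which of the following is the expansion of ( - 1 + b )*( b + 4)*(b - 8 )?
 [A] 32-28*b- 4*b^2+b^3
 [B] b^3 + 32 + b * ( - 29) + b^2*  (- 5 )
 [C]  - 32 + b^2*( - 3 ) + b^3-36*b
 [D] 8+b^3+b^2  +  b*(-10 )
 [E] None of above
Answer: E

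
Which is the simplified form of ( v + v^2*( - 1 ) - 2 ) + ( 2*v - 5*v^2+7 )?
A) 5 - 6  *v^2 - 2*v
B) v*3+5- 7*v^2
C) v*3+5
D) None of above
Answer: D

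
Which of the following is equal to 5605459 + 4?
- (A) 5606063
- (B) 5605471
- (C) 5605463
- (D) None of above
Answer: C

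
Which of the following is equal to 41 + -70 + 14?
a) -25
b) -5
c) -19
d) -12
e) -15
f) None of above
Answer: e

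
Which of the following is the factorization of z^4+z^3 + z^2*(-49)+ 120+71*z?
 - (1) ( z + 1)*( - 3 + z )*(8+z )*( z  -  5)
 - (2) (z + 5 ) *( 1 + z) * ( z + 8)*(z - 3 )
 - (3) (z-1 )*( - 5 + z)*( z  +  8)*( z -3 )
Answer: 1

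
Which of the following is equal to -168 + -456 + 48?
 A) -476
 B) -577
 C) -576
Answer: C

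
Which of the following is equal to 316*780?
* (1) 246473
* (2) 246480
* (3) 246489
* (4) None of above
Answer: 2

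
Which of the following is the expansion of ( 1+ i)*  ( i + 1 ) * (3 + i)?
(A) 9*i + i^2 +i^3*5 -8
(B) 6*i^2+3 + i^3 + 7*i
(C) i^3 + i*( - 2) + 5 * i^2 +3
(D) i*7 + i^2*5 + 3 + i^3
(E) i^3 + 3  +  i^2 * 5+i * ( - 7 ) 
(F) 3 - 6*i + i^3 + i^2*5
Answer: D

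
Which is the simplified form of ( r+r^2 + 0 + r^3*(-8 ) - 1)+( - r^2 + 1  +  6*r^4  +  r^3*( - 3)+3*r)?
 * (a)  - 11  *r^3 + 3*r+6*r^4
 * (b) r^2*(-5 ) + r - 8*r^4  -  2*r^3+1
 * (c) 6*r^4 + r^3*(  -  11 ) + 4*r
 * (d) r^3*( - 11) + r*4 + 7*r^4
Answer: c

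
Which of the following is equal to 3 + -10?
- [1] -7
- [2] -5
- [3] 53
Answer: 1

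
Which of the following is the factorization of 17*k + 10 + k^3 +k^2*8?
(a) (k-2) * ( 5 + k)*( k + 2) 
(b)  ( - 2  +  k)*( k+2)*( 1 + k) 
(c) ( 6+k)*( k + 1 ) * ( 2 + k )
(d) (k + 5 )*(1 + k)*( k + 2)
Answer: d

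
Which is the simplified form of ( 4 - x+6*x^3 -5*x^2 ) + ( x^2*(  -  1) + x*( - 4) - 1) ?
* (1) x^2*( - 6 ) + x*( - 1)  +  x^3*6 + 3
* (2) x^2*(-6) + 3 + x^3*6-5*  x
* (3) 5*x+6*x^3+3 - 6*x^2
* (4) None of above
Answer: 2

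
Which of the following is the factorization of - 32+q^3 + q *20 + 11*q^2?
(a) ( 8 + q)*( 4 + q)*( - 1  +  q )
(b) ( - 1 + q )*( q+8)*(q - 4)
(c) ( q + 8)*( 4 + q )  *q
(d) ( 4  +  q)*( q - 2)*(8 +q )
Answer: a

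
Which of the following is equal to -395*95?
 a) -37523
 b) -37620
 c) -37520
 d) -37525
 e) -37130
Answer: d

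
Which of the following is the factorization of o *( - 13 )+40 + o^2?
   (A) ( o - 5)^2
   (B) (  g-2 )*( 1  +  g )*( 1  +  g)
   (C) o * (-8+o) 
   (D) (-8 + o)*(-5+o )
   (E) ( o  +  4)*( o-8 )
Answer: D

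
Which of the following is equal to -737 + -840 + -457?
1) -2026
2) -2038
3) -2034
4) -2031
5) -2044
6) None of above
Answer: 3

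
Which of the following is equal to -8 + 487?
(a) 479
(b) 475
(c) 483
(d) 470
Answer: a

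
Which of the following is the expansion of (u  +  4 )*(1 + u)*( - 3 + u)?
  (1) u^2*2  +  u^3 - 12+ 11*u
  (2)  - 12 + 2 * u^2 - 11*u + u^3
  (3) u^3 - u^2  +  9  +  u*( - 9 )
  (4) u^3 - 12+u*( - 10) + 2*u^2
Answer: 2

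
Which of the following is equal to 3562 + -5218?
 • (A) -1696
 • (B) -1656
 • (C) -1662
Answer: B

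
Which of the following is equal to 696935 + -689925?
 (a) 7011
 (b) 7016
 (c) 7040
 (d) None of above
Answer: d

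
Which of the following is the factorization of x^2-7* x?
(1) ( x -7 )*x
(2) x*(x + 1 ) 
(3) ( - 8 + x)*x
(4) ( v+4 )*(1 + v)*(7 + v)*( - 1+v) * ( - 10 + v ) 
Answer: 1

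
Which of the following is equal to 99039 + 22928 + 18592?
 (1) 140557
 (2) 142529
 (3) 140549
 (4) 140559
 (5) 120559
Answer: 4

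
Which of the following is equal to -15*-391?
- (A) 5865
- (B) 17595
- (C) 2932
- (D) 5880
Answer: A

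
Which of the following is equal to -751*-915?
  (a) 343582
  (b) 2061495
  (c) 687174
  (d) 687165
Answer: d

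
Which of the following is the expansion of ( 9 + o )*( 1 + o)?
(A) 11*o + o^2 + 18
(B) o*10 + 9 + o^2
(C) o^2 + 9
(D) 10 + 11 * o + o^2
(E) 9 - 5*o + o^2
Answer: B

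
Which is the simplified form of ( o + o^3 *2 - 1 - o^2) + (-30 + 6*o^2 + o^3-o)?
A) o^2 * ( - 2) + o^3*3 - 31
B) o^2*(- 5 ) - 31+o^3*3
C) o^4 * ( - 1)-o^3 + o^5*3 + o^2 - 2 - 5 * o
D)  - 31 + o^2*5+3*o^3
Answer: D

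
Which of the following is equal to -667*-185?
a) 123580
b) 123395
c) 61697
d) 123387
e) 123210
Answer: b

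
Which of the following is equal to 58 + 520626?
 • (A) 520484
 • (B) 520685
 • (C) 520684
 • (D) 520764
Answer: C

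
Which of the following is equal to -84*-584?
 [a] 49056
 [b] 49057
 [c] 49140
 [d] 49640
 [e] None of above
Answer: a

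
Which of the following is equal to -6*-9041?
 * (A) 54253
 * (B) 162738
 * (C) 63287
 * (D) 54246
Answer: D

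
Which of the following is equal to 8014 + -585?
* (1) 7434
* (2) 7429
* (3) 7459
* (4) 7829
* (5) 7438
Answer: 2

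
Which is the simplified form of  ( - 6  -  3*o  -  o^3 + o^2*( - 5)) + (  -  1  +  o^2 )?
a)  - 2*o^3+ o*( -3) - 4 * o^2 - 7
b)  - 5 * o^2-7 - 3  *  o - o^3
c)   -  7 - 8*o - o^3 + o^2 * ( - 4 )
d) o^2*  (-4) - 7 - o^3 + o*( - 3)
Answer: d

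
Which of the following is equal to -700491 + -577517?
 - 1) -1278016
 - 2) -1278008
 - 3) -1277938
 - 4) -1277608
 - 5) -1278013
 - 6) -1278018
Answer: 2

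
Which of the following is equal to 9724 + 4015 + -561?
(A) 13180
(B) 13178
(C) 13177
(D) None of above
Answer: B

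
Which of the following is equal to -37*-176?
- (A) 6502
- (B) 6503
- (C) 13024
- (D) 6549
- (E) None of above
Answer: E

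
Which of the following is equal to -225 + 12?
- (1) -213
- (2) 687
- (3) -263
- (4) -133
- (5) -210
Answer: 1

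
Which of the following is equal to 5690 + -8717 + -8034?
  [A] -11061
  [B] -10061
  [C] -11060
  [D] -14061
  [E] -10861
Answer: A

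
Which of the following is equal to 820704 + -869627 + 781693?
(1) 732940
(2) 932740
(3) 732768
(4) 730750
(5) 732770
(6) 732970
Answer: 5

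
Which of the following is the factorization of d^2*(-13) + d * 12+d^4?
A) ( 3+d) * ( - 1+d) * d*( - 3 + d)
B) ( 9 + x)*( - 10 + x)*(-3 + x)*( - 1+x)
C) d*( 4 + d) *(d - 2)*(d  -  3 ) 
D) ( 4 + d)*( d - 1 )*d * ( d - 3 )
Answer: D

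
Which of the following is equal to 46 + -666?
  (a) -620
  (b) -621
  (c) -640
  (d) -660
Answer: a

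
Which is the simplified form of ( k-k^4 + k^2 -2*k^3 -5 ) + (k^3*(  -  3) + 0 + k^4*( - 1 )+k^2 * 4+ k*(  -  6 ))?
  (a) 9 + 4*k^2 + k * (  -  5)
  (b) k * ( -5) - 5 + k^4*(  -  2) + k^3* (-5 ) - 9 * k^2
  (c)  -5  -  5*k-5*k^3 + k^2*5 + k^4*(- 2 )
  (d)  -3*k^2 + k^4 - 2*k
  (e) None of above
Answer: c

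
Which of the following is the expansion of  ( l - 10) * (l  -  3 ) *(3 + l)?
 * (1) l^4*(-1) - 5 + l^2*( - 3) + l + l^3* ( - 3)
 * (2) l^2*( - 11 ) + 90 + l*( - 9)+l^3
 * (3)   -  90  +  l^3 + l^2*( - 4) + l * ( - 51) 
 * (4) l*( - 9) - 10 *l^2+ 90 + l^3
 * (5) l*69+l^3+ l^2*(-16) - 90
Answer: 4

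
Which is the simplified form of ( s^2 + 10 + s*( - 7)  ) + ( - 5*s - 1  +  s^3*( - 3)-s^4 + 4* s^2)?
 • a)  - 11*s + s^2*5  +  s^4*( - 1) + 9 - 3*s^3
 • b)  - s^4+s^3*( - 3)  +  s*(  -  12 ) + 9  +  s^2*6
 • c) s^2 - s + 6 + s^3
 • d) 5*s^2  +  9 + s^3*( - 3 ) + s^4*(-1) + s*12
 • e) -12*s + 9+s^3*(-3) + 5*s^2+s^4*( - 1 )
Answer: e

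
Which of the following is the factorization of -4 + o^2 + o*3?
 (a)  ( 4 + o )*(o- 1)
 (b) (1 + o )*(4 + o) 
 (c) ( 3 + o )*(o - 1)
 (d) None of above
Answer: a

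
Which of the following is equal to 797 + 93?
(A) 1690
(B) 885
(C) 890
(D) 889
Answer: C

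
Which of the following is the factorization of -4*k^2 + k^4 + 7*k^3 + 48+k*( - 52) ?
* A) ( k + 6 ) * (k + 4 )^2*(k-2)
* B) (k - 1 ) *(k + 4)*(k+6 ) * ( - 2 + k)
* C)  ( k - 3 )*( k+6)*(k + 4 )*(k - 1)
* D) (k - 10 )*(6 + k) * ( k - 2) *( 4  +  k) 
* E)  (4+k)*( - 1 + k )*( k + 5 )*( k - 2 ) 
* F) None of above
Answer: B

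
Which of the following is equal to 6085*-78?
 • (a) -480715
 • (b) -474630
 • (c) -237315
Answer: b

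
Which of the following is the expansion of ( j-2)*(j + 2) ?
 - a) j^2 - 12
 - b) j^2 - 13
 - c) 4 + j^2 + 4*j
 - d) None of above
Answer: d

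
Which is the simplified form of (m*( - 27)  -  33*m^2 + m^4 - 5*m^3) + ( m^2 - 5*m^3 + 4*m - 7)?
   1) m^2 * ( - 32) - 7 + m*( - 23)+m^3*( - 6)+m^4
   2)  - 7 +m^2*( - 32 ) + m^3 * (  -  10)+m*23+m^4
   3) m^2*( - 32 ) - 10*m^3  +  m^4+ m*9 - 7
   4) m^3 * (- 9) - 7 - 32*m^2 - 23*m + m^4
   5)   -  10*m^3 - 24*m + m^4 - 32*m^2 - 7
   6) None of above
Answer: 6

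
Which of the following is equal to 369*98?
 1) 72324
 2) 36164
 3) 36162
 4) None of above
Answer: 3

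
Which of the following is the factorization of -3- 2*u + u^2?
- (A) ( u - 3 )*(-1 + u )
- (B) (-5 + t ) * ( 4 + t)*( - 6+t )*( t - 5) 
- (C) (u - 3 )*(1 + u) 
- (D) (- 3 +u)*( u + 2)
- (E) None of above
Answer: C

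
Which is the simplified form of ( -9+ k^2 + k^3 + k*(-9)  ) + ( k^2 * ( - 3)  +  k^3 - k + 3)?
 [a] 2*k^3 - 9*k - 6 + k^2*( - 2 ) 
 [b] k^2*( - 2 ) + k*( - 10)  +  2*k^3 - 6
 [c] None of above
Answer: b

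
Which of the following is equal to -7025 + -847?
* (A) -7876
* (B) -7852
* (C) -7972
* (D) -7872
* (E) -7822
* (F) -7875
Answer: D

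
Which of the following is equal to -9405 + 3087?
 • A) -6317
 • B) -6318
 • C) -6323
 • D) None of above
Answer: B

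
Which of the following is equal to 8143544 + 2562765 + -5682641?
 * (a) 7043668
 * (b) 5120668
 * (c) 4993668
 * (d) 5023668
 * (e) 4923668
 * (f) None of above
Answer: d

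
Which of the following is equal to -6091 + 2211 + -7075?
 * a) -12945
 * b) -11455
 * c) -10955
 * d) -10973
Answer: c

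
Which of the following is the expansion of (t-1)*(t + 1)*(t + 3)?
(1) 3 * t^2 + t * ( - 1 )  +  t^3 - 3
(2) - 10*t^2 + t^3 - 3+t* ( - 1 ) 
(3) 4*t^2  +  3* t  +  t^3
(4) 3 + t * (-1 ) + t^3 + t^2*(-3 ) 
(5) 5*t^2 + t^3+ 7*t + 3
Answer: 1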